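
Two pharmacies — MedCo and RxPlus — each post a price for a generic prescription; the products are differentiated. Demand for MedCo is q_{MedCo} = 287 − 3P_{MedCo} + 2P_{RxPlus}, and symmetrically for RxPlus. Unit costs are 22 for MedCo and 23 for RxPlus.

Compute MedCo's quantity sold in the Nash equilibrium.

MedCo's profit: π = (P_{MedCo} − 22)(287 − 3P_{MedCo} + 2P_{RxPlus}).
∂π/∂P_{MedCo} = 353 − 6P_{MedCo} + 2P_{RxPlus} = 0 ⇒ P_{MedCo} = 353/6 + (1/3)P_{RxPlus}.
Similarly P_{RxPlus} = 178/3 + (1/3)P_{MedCo}.
Plugging P_{RxPlus} into MedCo's best response: P_{MedCo} = 353/6 + (1/3)(178/3 + (1/3)P_{MedCo}) ⇒ (8/9)P_{MedCo} = 1415/18, so P_{MedCo} = 88.4375.
Then P_{RxPlus} = 178/3 + (1/3)·88.4375 = 88.8125.
q_{MedCo} = 287 − 3·88.4375 + 2·88.8125 = 199.3125.

199.3125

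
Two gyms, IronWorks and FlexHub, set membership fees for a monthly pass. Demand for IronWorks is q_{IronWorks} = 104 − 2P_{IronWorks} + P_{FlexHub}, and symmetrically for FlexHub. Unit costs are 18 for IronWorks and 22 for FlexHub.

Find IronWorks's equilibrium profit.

1705.28

IronWorks's profit: π = (P_{IronWorks} − 18)(104 − 2P_{IronWorks} + P_{FlexHub}).
∂π/∂P_{IronWorks} = 140 − 4P_{IronWorks} + P_{FlexHub} = 0 ⇒ P_{IronWorks} = 35 + 0.25P_{FlexHub}.
Similarly P_{FlexHub} = 37 + 0.25P_{IronWorks}.
Substituting the second reaction function into the first: P_{IronWorks} = 35 + 0.25(37 + 0.25P_{IronWorks}), which gives 0.9375P_{IronWorks} = 44.25 ⇒ P_{IronWorks} = 47.2.
Then P_{FlexHub} = 37 + 0.25·47.2 = 48.8.
q_{IronWorks} = 104 − 2·47.2 + 48.8 = 58.4.
Profit = (47.2 − 18)·58.4 = 1705.28.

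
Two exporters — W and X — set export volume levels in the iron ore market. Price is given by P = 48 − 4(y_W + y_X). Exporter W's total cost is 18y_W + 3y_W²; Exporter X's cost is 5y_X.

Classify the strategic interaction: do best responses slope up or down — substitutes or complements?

strategic substitutes

Exporter W's profit: π = y_W(48 − 4(y_W + y_X)) − 18y_W − 3y_W².
∂π/∂y_W = 30 − 14y_W − 4y_X = 0, so y_W = 15/7 − (2/7)y_X.
The best-response slope dy_W/dy_X = −2/7 < 0: the reaction function is downward-sloping, so the choices are strategic substitutes.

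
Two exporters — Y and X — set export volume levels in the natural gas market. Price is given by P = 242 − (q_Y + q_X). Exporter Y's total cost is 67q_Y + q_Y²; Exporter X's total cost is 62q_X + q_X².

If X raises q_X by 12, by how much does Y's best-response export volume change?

Exporter Y's profit: π = q_Y(242 − (q_Y + q_X)) − 67q_Y − q_Y².
∂π/∂q_Y = 175 − 4q_Y − q_X = 0, so q_Y = 43.75 − 0.25q_X.
The reaction-function slope is −0.25, so a 12-unit rise in q_X moves q_Y by −0.25 × 12 = −3. Y's best response falls — the actions are strategic substitutes.

-3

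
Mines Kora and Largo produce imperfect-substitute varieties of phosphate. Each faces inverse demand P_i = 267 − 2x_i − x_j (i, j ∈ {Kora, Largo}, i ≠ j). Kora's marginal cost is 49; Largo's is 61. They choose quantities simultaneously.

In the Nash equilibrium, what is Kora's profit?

3942.72

Mine Kora's profit: π = x_{Kora}(267 − 2x_{Kora} − x_{Largo}) − 49x_{Kora}.
∂π/∂x_{Kora} = 218 − 4x_{Kora} − x_{Largo} = 0 ⇒ x_{Kora} = 54.5 − 0.25x_{Largo}.
Similarly x_{Largo} = 51.5 − 0.25x_{Kora}.
Plugging x_{Largo} into Kora's best response: x_{Kora} = 54.5 − 0.25(51.5 − 0.25x_{Kora}) ⇒ 0.9375x_{Kora} = 41.625, so x_{Kora} = 44.4.
Then x_{Largo} = 51.5 − 0.25·44.4 = 40.4.
P_{Kora} = 267 − 2·44.4 − 40.4 = 137.8.
Profit = (137.8 − 49)·44.4 = 3942.72.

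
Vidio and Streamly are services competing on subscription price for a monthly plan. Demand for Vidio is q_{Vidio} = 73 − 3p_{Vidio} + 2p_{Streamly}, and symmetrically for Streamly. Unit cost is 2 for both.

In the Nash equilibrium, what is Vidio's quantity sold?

Vidio's profit: π = (p_{Vidio} − 2)(73 − 3p_{Vidio} + 2p_{Streamly}).
∂π/∂p_{Vidio} = 79 − 6p_{Vidio} + 2p_{Streamly} = 0 ⇒ p_{Vidio} = 79/6 + (1/3)p_{Streamly}.
Setting p_{Vidio} = p_{Streamly} in the reaction function: p_{Vidio} = 79/6 + (1/3)p_{Vidio}, so p_{Vidio} = (79/6) / (2/3) = 19.75.
q_{Vidio} = 73 − 3·19.75 + 2·19.75 = 53.25.

53.25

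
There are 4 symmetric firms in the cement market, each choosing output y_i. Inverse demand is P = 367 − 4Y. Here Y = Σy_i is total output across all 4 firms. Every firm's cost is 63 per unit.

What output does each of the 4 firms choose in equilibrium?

15.2

A representative firm's profit is π_i = y_i(367 − 4Y) − 63y_i, with Y = y_i + Σ_{j≠i} y_j.
First-order condition: 304 − 8y_i − 4Σ_{j≠i} y_j = 0.
With identical firms, set every y_j = y: then 304 − 8y − 12y = 0, i.e. y = 304/20 = 15.2.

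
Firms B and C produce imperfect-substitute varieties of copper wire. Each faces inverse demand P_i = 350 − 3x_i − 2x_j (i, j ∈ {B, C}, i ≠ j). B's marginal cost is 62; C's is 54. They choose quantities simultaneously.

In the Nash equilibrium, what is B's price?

168.5

Firm B's profit: π = x_B(350 − 3x_B − 2x_C) − 62x_B.
∂π/∂x_B = 288 − 6x_B − 2x_C = 0 ⇒ x_B = 48 − (1/3)x_C.
Similarly x_C = 148/3 − (1/3)x_B.
Substituting the second reaction function into the first: x_B = 48 − (1/3)(148/3 − (1/3)x_B), which gives (8/9)x_B = 284/9 ⇒ x_B = 35.5.
Then x_C = 148/3 − (1/3)·35.5 = 37.5.
P_B = 350 − 3·35.5 − 2·37.5 = 168.5.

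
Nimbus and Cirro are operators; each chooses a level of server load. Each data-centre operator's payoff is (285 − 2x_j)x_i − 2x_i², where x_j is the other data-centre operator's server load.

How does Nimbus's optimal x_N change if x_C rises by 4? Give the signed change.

Nimbus's payoff is (285 − 2x_C)x_N − 2x_N².
∂π/∂x_N = 285 − 2x_C − 4x_N = 0, so x_N = 71.25 − 0.5x_C.
The reaction-function slope is −0.5, so a 4-unit rise in x_C moves x_N by −0.5 × 4 = −2. Nimbus's best response falls — the actions are strategic substitutes.

-2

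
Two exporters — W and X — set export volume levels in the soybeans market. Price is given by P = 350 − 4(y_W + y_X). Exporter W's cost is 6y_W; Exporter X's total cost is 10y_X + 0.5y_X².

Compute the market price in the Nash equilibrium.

Exporter W's profit: π = y_W(350 − 4(y_W + y_X)) − 6y_W.
∂π/∂y_W = 344 − 8y_W − 4y_X = 0, so y_W = 43 − 0.5y_X.
For X: ∂π/∂y_X = 340 − 9y_X − 4y_W = 0 ⇒ y_X = 340/9 − (4/9)y_W.
Plugging y_X into W's best response: y_W = 43 − 0.5(340/9 − (4/9)y_W) ⇒ (7/9)y_W = 217/9, so y_W = 31.
Then y_X = 340/9 − (4/9)·31 = 24.
Equilibrium price: P = 350 − 4·55 = 130.

130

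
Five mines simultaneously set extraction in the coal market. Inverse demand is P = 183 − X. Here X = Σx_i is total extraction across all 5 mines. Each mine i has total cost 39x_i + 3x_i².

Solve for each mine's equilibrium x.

A representative mine's profit is π_i = x_i(183 − X) − 39x_i − 3x_i², with X = x_i + Σ_{j≠i} x_j.
First-order condition: 144 − 8x_i − Σ_{j≠i} x_j = 0.
Imposing symmetry (x_j = x for all j) turns Σ_{j≠i} x_j into 4x, so 144 = 12x and x = 12.

12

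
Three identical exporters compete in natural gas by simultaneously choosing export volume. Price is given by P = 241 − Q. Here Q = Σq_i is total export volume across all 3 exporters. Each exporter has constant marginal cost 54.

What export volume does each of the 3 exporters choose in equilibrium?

A representative exporter's profit is π_i = q_i(241 − Q) − 54q_i, with Q = q_i + Σ_{j≠i} q_j.
First-order condition: 187 − 2q_i − Σ_{j≠i} q_j = 0.
In a symmetric equilibrium every exporter chooses the same q, so Σ_{j≠i} q_j = 2q. The condition becomes 187 − 4q = 0, giving q = 187/4 = 46.75.

46.75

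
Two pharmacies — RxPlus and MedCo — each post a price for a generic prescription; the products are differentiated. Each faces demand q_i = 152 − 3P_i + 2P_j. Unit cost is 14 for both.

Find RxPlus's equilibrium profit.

3570.75

RxPlus's profit: π = (P_{RxPlus} − 14)(152 − 3P_{RxPlus} + 2P_{MedCo}).
∂π/∂P_{RxPlus} = 194 − 6P_{RxPlus} + 2P_{MedCo} = 0 ⇒ P_{RxPlus} = 97/3 + (1/3)P_{MedCo}.
Setting P_{RxPlus} = P_{MedCo} in the reaction function: P_{RxPlus} = 97/3 + (1/3)P_{RxPlus}, so P_{RxPlus} = (97/3) / (2/3) = 48.5.
q_{RxPlus} = 152 − 3·48.5 + 2·48.5 = 103.5.
Profit = (48.5 − 14)·103.5 = 3570.75.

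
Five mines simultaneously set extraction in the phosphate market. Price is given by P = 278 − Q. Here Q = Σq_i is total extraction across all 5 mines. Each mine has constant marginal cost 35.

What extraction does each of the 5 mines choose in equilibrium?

A representative mine's profit is π_i = q_i(278 − Q) − 35q_i, with Q = q_i + Σ_{j≠i} q_j.
First-order condition: 243 − 2q_i − Σ_{j≠i} q_j = 0.
Imposing symmetry (q_j = q for all j) turns Σ_{j≠i} q_j into 4q, so 243 = 6q and q = 40.5.

40.5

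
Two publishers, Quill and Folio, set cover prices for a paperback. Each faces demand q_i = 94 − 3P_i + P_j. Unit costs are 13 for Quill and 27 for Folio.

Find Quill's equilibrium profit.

657.12

Quill's profit: π = (P_{Quill} − 13)(94 − 3P_{Quill} + P_{Folio}).
∂π/∂P_{Quill} = 133 − 6P_{Quill} + P_{Folio} = 0 ⇒ P_{Quill} = 133/6 + (1/6)P_{Folio}.
Similarly P_{Folio} = 175/6 + (1/6)P_{Quill}.
Solving the two reaction functions simultaneously: (1 − (1/6)(1/6))P_{Quill} = 133/6 + (1/6)·(175/6), so (35/36)P_{Quill} = 973/36 and P_{Quill} = 27.8.
Then P_{Folio} = 175/6 + (1/6)·27.8 = 33.8.
q_{Quill} = 94 − 3·27.8 + 33.8 = 44.4.
Profit = (27.8 − 13)·44.4 = 657.12.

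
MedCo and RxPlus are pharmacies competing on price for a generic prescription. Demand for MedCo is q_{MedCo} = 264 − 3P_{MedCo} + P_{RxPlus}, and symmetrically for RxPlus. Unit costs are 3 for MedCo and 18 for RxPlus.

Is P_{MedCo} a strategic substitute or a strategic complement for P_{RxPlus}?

MedCo's profit: π = (P_{MedCo} − 3)(264 − 3P_{MedCo} + P_{RxPlus}).
∂π/∂P_{MedCo} = 273 − 6P_{MedCo} + P_{RxPlus} = 0 ⇒ P_{MedCo} = 45.5 + (1/6)P_{RxPlus}.
The best-response slope dP_{MedCo}/dP_{RxPlus} = 1/6 > 0: the reaction function is upward-sloping, so the choices are strategic complements.

strategic complements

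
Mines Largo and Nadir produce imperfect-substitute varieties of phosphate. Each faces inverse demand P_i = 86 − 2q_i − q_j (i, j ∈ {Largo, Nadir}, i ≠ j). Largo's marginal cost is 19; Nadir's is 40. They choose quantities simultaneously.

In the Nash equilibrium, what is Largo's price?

48.6

Mine Largo's profit: π = q_{Largo}(86 − 2q_{Largo} − q_{Nadir}) − 19q_{Largo}.
∂π/∂q_{Largo} = 67 − 4q_{Largo} − q_{Nadir} = 0 ⇒ q_{Largo} = 16.75 − 0.25q_{Nadir}.
Similarly q_{Nadir} = 11.5 − 0.25q_{Largo}.
Plugging q_{Nadir} into Largo's best response: q_{Largo} = 16.75 − 0.25(11.5 − 0.25q_{Largo}) ⇒ 0.9375q_{Largo} = 13.875, so q_{Largo} = 14.8.
Then q_{Nadir} = 11.5 − 0.25·14.8 = 7.8.
P_{Largo} = 86 − 2·14.8 − 7.8 = 48.6.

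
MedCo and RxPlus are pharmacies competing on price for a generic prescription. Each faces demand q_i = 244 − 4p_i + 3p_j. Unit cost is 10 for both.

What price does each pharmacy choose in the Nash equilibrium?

MedCo's profit: π = (p_{MedCo} − 10)(244 − 4p_{MedCo} + 3p_{RxPlus}).
∂π/∂p_{MedCo} = 284 − 8p_{MedCo} + 3p_{RxPlus} = 0 ⇒ p_{MedCo} = 35.5 + 0.375p_{RxPlus}.
By symmetry p_{RxPlus} = p_{MedCo}; substituting into the reaction function, 0.625p_{MedCo} = 35.5 and p_{MedCo} = 56.8.

56.8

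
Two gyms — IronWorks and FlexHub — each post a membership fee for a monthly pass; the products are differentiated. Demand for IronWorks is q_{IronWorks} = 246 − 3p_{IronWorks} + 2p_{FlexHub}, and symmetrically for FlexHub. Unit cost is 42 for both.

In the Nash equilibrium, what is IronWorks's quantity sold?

IronWorks's profit: π = (p_{IronWorks} − 42)(246 − 3p_{IronWorks} + 2p_{FlexHub}).
∂π/∂p_{IronWorks} = 372 − 6p_{IronWorks} + 2p_{FlexHub} = 0 ⇒ p_{IronWorks} = 62 + (1/3)p_{FlexHub}.
The game is symmetric, so in equilibrium p_{FlexHub} = p_{IronWorks}: the reaction function gives (2/3)p_{IronWorks} = 62, hence p_{IronWorks} = 93.
q_{IronWorks} = 246 − 3·93 + 2·93 = 153.

153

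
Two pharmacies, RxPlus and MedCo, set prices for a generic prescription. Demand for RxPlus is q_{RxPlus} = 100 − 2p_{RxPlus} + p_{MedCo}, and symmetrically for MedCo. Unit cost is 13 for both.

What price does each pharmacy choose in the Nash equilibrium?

42

RxPlus's profit: π = (p_{RxPlus} − 13)(100 − 2p_{RxPlus} + p_{MedCo}).
∂π/∂p_{RxPlus} = 126 − 4p_{RxPlus} + p_{MedCo} = 0 ⇒ p_{RxPlus} = 31.5 + 0.25p_{MedCo}.
The game is symmetric, so in equilibrium p_{MedCo} = p_{RxPlus}: the reaction function gives 0.75p_{RxPlus} = 31.5, hence p_{RxPlus} = 42.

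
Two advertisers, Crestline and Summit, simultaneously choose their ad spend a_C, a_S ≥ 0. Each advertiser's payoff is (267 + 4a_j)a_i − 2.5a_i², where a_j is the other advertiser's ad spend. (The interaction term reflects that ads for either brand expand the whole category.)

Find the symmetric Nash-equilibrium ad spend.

Crestline's payoff is (267 + 4a_S)a_C − 2.5a_C².
∂π/∂a_C = 267 + 4a_S − 5a_C = 0, so a_C = 53.4 + 0.8a_S.
Setting a_C = a_S in the reaction function: a_C = 53.4 + 0.8a_C, so a_C = 53.4 / 0.2 = 267.

267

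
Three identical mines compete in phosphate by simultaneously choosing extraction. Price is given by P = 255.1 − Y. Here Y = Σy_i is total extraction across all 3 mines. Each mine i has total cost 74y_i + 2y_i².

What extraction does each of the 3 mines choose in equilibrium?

22.6375

A representative mine's profit is π_i = y_i(255.1 − Y) − 74y_i − 2y_i², with Y = y_i + Σ_{j≠i} y_j.
First-order condition: 181.1 − 6y_i − Σ_{j≠i} y_j = 0.
Imposing symmetry (y_j = y for all j) turns Σ_{j≠i} y_j into 2y, so 181.1 = 8y and y = 22.6375.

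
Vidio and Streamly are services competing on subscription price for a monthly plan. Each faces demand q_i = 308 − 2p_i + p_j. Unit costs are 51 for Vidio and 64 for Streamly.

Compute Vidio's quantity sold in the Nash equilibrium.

Vidio's profit: π = (p_{Vidio} − 51)(308 − 2p_{Vidio} + p_{Streamly}).
∂π/∂p_{Vidio} = 410 − 4p_{Vidio} + p_{Streamly} = 0 ⇒ p_{Vidio} = 102.5 + 0.25p_{Streamly}.
Similarly p_{Streamly} = 109 + 0.25p_{Vidio}.
Solving the two reaction functions simultaneously: (1 − (0.25)(0.25))p_{Vidio} = 102.5 + 0.25·109, so 0.9375p_{Vidio} = 129.75 and p_{Vidio} = 138.4.
Then p_{Streamly} = 109 + 0.25·138.4 = 143.6.
q_{Vidio} = 308 − 2·138.4 + 143.6 = 174.8.

174.8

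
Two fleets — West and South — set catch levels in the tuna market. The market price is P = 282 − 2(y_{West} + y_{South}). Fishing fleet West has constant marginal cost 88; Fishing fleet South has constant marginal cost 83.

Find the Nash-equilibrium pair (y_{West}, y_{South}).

Fishing fleet West's profit: π = y_{West}(282 − 2(y_{West} + y_{South})) − 88y_{West}.
∂π/∂y_{West} = 194 − 4y_{West} − 2y_{South} = 0, so y_{West} = 48.5 − 0.5y_{South}.
By the same steps for South: y_{South} = 49.75 − 0.5y_{West}.
Substituting the second reaction function into the first: y_{West} = 48.5 − 0.5(49.75 − 0.5y_{West}), which gives 0.75y_{West} = 23.625 ⇒ y_{West} = 31.5.
Then y_{South} = 49.75 − 0.5·31.5 = 34.

31.5, 34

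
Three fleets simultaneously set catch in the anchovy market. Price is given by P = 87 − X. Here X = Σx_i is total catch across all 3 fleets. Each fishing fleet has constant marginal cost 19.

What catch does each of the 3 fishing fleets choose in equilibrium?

A representative fishing fleet's profit is π_i = x_i(87 − X) − 19x_i, with X = x_i + Σ_{j≠i} x_j.
First-order condition: 68 − 2x_i − Σ_{j≠i} x_j = 0.
With identical fishing fleets, set every x_j = x: then 68 − 2x − 2x = 0, i.e. x = 68/4 = 17.

17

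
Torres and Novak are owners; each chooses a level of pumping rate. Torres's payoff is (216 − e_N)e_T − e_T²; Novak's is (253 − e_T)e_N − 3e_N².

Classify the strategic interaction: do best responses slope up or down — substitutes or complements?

strategic substitutes

Expanding Torres's payoff: 216e_T − e_Ne_T − e_T².
∂π/∂e_T = 216 − e_N − 2e_T = 0, so e_T = 108 − 0.5e_N.
The best-response slope de_T/de_N = −0.5 < 0: the reaction function is downward-sloping, so the choices are strategic substitutes.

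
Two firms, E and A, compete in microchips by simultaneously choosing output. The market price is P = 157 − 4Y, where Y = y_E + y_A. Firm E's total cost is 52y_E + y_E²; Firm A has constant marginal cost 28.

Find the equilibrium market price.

82.375

Firm E's profit: π = y_E(157 − 4(y_E + y_A)) − 52y_E − y_E².
∂π/∂y_E = 105 − 10y_E − 4y_A = 0, so y_E = 10.5 − 0.4y_A.
For A: ∂π/∂y_A = 129 − 8y_A − 4y_E = 0 ⇒ y_A = 16.125 − 0.5y_E.
Solving the two reaction functions simultaneously: (1 − (−0.4)(−0.5))y_E = 10.5 − 0.4·16.125, so 0.8y_E = 4.05 and y_E = 5.0625.
Then y_A = 16.125 − 0.5·5.0625 = 435/32.
Equilibrium price: P = 157 − 4·(597/32) = 82.375.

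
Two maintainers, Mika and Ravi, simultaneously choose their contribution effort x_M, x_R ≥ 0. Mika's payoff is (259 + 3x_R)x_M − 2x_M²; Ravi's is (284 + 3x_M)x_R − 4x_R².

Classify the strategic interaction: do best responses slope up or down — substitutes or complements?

Expanding Mika's payoff: 259x_M + 3x_Rx_M − 2x_M².
∂π/∂x_M = 259 + 3x_R − 4x_M = 0, so x_M = 64.75 + 0.75x_R.
The best-response slope dx_M/dx_R = 0.75 > 0: the reaction function is upward-sloping, so the choices are strategic complements.

strategic complements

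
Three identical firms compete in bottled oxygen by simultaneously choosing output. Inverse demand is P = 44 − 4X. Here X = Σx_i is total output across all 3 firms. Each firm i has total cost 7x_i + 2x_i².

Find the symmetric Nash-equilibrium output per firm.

A representative firm's profit is π_i = x_i(44 − 4X) − 7x_i − 2x_i², with X = x_i + Σ_{j≠i} x_j.
First-order condition: 37 − 12x_i − 4Σ_{j≠i} x_j = 0.
In a symmetric equilibrium every firm chooses the same x, so Σ_{j≠i} x_j = 2x. The condition becomes 37 − 20x = 0, giving x = 37/20 = 1.85.

1.85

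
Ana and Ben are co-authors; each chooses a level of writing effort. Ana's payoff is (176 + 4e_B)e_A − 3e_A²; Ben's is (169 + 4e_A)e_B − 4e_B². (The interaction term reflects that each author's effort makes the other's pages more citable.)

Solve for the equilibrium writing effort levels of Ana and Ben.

65.125, 53.6875

Expanding Ana's payoff: 176e_A + 4e_Be_A − 3e_A².
∂π/∂e_A = 176 + 4e_B − 6e_A = 0, so e_A = 88/3 + (2/3)e_B.
Likewise for Ben: e_B = 21.125 + 0.5e_A.
Substituting the second reaction function into the first: e_A = 88/3 + (2/3)(21.125 + 0.5e_A), which gives (2/3)e_A = 521/12 ⇒ e_A = 65.125.
Then e_B = 21.125 + 0.5·65.125 = 53.6875.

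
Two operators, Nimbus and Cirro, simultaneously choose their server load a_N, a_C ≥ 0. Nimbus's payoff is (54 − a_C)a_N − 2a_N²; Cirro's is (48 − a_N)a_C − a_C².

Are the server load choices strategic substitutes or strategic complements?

Expanding Nimbus's payoff: 54a_N − a_Ca_N − 2a_N².
∂π/∂a_N = 54 − a_C − 4a_N = 0, so a_N = 13.5 − 0.25a_C.
The best-response slope da_N/da_C = −0.25 < 0: the reaction function is downward-sloping, so the choices are strategic substitutes.

strategic substitutes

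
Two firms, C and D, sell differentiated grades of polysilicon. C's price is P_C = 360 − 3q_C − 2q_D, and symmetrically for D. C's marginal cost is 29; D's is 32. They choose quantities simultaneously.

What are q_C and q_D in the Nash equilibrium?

Firm C's profit: π = q_C(360 − 3q_C − 2q_D) − 29q_C.
∂π/∂q_C = 331 − 6q_C − 2q_D = 0 ⇒ q_C = 331/6 − (1/3)q_D.
Similarly q_D = 164/3 − (1/3)q_C.
Solving the two reaction functions simultaneously: (1 − (−1/3)(−1/3))q_C = 331/6 − (1/3)·(164/3), so (8/9)q_C = 665/18 and q_C = 41.5625.
Then q_D = 164/3 − (1/3)·41.5625 = 40.8125.

41.5625, 40.8125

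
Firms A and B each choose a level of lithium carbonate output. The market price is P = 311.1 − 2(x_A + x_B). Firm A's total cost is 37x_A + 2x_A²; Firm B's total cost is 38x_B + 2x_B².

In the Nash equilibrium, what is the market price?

Firm A's profit: π = x_A(311.1 − 2(x_A + x_B)) − 37x_A − 2x_A².
∂π/∂x_A = 274.1 − 8x_A − 2x_B = 0, so x_A = 34.2625 − 0.25x_B.
By the same steps for B: x_B = 34.1375 − 0.25x_A.
Substituting the second reaction function into the first: x_A = 34.2625 − 0.25(34.1375 − 0.25x_A), which gives 0.9375x_A = 8233/320 ⇒ x_A = 8233/300.
Then x_B = 34.1375 − 0.25·(8233/300) = 8183/300.
Equilibrium price: P = 311.1 − 2·54.72 = 201.66.

201.66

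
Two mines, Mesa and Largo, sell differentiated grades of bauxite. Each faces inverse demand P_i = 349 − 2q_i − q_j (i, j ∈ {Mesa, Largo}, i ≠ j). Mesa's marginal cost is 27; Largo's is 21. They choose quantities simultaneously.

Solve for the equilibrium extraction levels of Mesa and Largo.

Mine Mesa's profit: π = q_{Mesa}(349 − 2q_{Mesa} − q_{Largo}) − 27q_{Mesa}.
∂π/∂q_{Mesa} = 322 − 4q_{Mesa} − q_{Largo} = 0 ⇒ q_{Mesa} = 80.5 − 0.25q_{Largo}.
Similarly q_{Largo} = 82 − 0.25q_{Mesa}.
Substituting the second reaction function into the first: q_{Mesa} = 80.5 − 0.25(82 − 0.25q_{Mesa}), which gives 0.9375q_{Mesa} = 60 ⇒ q_{Mesa} = 64.
Then q_{Largo} = 82 − 0.25·64 = 66.

64, 66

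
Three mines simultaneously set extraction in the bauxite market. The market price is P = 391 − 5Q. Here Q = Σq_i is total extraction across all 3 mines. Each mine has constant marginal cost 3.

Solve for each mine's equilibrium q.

19.4

A representative mine's profit is π_i = q_i(391 − 5Q) − 3q_i, with Q = q_i + Σ_{j≠i} q_j.
First-order condition: 388 − 10q_i − 5Σ_{j≠i} q_j = 0.
In a symmetric equilibrium every mine chooses the same q, so Σ_{j≠i} q_j = 2q. The condition becomes 388 − 20q = 0, giving q = 388/20 = 19.4.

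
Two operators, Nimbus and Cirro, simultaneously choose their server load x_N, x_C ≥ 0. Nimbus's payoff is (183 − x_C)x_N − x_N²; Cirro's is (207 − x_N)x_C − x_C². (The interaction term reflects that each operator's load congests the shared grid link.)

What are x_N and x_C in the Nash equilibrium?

53, 77

Expanding Nimbus's payoff: 183x_N − x_Cx_N − x_N².
∂π/∂x_N = 183 − x_C − 2x_N = 0, so x_N = 91.5 − 0.5x_C.
Likewise for Cirro: x_C = 103.5 − 0.5x_N.
Plugging x_C into Nimbus's best response: x_N = 91.5 − 0.5(103.5 − 0.5x_N) ⇒ 0.75x_N = 39.75, so x_N = 53.
Then x_C = 103.5 − 0.5·53 = 77.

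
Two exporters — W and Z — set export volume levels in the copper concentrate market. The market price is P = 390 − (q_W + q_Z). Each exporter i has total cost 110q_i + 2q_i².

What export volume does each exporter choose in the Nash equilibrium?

40

Exporter W's profit: π = q_W(390 − (q_W + q_Z)) − 110q_W − 2q_W².
∂π/∂q_W = 280 − 6q_W − q_Z = 0, so q_W = 140/3 − (1/6)q_Z.
Setting q_W = q_Z in the reaction function: q_W = 140/3 − (1/6)q_W, so q_W = (140/3) / (7/6) = 40.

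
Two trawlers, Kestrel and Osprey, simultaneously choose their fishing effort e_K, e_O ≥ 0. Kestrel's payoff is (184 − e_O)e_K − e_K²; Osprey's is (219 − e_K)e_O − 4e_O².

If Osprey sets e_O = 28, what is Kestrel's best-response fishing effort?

78

Expanding Kestrel's payoff: 184e_K − e_Oe_K − e_K².
∂π/∂e_K = 184 − e_O − 2e_K = 0, so e_K = 92 − 0.5e_O.
At e_O = 28: e_K = 92 − 0.5·28 = 78.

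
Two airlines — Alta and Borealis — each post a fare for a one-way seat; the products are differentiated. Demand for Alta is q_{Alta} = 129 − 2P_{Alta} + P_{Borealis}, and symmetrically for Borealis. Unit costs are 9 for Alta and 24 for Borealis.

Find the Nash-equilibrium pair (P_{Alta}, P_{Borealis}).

51, 57

Alta's profit: π = (P_{Alta} − 9)(129 − 2P_{Alta} + P_{Borealis}).
∂π/∂P_{Alta} = 147 − 4P_{Alta} + P_{Borealis} = 0 ⇒ P_{Alta} = 36.75 + 0.25P_{Borealis}.
Similarly P_{Borealis} = 44.25 + 0.25P_{Alta}.
Substituting the second reaction function into the first: P_{Alta} = 36.75 + 0.25(44.25 + 0.25P_{Alta}), which gives 0.9375P_{Alta} = 47.8125 ⇒ P_{Alta} = 51.
Then P_{Borealis} = 44.25 + 0.25·51 = 57.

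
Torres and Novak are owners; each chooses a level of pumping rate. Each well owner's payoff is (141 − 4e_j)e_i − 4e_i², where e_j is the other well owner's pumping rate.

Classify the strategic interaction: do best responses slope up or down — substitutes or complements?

Torres's payoff is (141 − 4e_N)e_T − 4e_T².
∂π/∂e_T = 141 − 4e_N − 8e_T = 0, so e_T = 17.625 − 0.5e_N.
The best-response slope de_T/de_N = −0.5 < 0: the reaction function is downward-sloping, so the choices are strategic substitutes.

strategic substitutes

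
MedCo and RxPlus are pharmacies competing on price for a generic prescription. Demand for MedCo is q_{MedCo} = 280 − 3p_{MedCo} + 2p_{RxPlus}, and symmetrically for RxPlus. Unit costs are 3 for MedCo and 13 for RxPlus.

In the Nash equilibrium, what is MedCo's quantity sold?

213.375

MedCo's profit: π = (p_{MedCo} − 3)(280 − 3p_{MedCo} + 2p_{RxPlus}).
∂π/∂p_{MedCo} = 289 − 6p_{MedCo} + 2p_{RxPlus} = 0 ⇒ p_{MedCo} = 289/6 + (1/3)p_{RxPlus}.
Similarly p_{RxPlus} = 319/6 + (1/3)p_{MedCo}.
Solving the two reaction functions simultaneously: (1 − (1/3)(1/3))p_{MedCo} = 289/6 + (1/3)·(319/6), so (8/9)p_{MedCo} = 593/9 and p_{MedCo} = 74.125.
Then p_{RxPlus} = 319/6 + (1/3)·74.125 = 77.875.
q_{MedCo} = 280 − 3·74.125 + 2·77.875 = 213.375.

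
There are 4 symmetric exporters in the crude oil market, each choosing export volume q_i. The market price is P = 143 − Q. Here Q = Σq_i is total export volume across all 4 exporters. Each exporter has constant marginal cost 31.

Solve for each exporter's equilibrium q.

22.4

A representative exporter's profit is π_i = q_i(143 − Q) − 31q_i, with Q = q_i + Σ_{j≠i} q_j.
First-order condition: 112 − 2q_i − Σ_{j≠i} q_j = 0.
Imposing symmetry (q_j = q for all j) turns Σ_{j≠i} q_j into 3q, so 112 = 5q and q = 22.4.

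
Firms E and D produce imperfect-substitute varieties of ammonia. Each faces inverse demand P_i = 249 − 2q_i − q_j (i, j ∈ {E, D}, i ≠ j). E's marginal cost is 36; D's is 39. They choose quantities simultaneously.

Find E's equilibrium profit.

3663.68

Firm E's profit: π = q_E(249 − 2q_E − q_D) − 36q_E.
∂π/∂q_E = 213 − 4q_E − q_D = 0 ⇒ q_E = 53.25 − 0.25q_D.
Similarly q_D = 52.5 − 0.25q_E.
Plugging q_D into E's best response: q_E = 53.25 − 0.25(52.5 − 0.25q_E) ⇒ 0.9375q_E = 40.125, so q_E = 42.8.
Then q_D = 52.5 − 0.25·42.8 = 41.8.
P_E = 249 − 2·42.8 − 41.8 = 121.6.
Profit = (121.6 − 36)·42.8 = 3663.68.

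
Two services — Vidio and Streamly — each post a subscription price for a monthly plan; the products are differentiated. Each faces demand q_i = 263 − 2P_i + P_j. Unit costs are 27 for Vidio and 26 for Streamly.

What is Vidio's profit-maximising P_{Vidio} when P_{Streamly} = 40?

Vidio's profit: π = (P_{Vidio} − 27)(263 − 2P_{Vidio} + P_{Streamly}).
∂π/∂P_{Vidio} = 317 − 4P_{Vidio} + P_{Streamly} = 0 ⇒ P_{Vidio} = 79.25 + 0.25P_{Streamly}.
At P_{Streamly} = 40: P_{Vidio} = 79.25 + 0.25·40 = 89.25.

89.25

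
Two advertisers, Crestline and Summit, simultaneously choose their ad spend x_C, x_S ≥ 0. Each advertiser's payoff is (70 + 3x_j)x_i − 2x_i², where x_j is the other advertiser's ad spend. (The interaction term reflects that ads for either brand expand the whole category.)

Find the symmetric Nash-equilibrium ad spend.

Crestline's payoff is (70 + 3x_S)x_C − 2x_C².
∂π/∂x_C = 70 + 3x_S − 4x_C = 0, so x_C = 17.5 + 0.75x_S.
Setting x_C = x_S in the reaction function: x_C = 17.5 + 0.75x_C, so x_C = 17.5 / 0.25 = 70.

70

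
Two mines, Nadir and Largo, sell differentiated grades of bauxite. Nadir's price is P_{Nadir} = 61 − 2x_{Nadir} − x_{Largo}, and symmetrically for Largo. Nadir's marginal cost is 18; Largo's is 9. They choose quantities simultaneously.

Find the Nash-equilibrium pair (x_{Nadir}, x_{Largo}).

Mine Nadir's profit: π = x_{Nadir}(61 − 2x_{Nadir} − x_{Largo}) − 18x_{Nadir}.
∂π/∂x_{Nadir} = 43 − 4x_{Nadir} − x_{Largo} = 0 ⇒ x_{Nadir} = 10.75 − 0.25x_{Largo}.
Similarly x_{Largo} = 13 − 0.25x_{Nadir}.
Plugging x_{Largo} into Nadir's best response: x_{Nadir} = 10.75 − 0.25(13 − 0.25x_{Nadir}) ⇒ 0.9375x_{Nadir} = 7.5, so x_{Nadir} = 8.
Then x_{Largo} = 13 − 0.25·8 = 11.

8, 11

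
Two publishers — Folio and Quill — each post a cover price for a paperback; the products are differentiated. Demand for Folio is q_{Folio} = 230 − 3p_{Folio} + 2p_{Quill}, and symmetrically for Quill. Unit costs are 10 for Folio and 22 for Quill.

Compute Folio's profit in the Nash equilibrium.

9832.6875

Folio's profit: π = (p_{Folio} − 10)(230 − 3p_{Folio} + 2p_{Quill}).
∂π/∂p_{Folio} = 260 − 6p_{Folio} + 2p_{Quill} = 0 ⇒ p_{Folio} = 130/3 + (1/3)p_{Quill}.
Similarly p_{Quill} = 148/3 + (1/3)p_{Folio}.
Plugging p_{Quill} into Folio's best response: p_{Folio} = 130/3 + (1/3)(148/3 + (1/3)p_{Folio}) ⇒ (8/9)p_{Folio} = 538/9, so p_{Folio} = 67.25.
Then p_{Quill} = 148/3 + (1/3)·67.25 = 71.75.
q_{Folio} = 230 − 3·67.25 + 2·71.75 = 171.75.
Profit = (67.25 − 10)·171.75 = 9832.6875.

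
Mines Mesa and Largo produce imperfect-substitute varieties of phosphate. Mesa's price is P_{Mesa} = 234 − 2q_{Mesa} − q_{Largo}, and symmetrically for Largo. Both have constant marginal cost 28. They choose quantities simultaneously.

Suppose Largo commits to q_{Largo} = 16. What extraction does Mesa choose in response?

Mine Mesa's profit: π = q_{Mesa}(234 − 2q_{Mesa} − q_{Largo}) − 28q_{Mesa}.
∂π/∂q_{Mesa} = 206 − 4q_{Mesa} − q_{Largo} = 0 ⇒ q_{Mesa} = 51.5 − 0.25q_{Largo}.
At q_{Largo} = 16: q_{Mesa} = 51.5 − 0.25·16 = 47.5.

47.5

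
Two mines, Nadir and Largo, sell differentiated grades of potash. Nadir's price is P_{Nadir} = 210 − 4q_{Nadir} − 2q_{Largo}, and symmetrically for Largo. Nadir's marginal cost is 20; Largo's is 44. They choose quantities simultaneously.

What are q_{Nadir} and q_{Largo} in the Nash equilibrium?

Mine Nadir's profit: π = q_{Nadir}(210 − 4q_{Nadir} − 2q_{Largo}) − 20q_{Nadir}.
∂π/∂q_{Nadir} = 190 − 8q_{Nadir} − 2q_{Largo} = 0 ⇒ q_{Nadir} = 23.75 − 0.25q_{Largo}.
Similarly q_{Largo} = 20.75 − 0.25q_{Nadir}.
Substituting the second reaction function into the first: q_{Nadir} = 23.75 − 0.25(20.75 − 0.25q_{Nadir}), which gives 0.9375q_{Nadir} = 18.5625 ⇒ q_{Nadir} = 19.8.
Then q_{Largo} = 20.75 − 0.25·19.8 = 15.8.

19.8, 15.8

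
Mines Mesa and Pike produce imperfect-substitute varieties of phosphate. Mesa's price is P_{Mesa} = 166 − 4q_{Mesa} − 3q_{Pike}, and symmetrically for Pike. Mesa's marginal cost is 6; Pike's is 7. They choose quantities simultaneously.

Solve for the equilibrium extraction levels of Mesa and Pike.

Mine Mesa's profit: π = q_{Mesa}(166 − 4q_{Mesa} − 3q_{Pike}) − 6q_{Mesa}.
∂π/∂q_{Mesa} = 160 − 8q_{Mesa} − 3q_{Pike} = 0 ⇒ q_{Mesa} = 20 − 0.375q_{Pike}.
Similarly q_{Pike} = 19.875 − 0.375q_{Mesa}.
Substituting the second reaction function into the first: q_{Mesa} = 20 − 0.375(19.875 − 0.375q_{Mesa}), which gives (55/64)q_{Mesa} = 803/64 ⇒ q_{Mesa} = 14.6.
Then q_{Pike} = 19.875 − 0.375·14.6 = 14.4.

14.6, 14.4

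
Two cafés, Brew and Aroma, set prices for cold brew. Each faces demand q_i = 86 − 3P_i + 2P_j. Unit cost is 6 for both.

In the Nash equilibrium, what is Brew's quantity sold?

60

Brew's profit: π = (P_{Brew} − 6)(86 − 3P_{Brew} + 2P_{Aroma}).
∂π/∂P_{Brew} = 104 − 6P_{Brew} + 2P_{Aroma} = 0 ⇒ P_{Brew} = 52/3 + (1/3)P_{Aroma}.
Setting P_{Brew} = P_{Aroma} in the reaction function: P_{Brew} = 52/3 + (1/3)P_{Brew}, so P_{Brew} = (52/3) / (2/3) = 26.
q_{Brew} = 86 − 3·26 + 2·26 = 60.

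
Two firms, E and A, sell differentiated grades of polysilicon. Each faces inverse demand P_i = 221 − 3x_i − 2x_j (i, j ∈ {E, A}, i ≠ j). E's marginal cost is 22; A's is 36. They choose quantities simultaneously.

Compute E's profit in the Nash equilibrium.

1989.1875

Firm E's profit: π = x_E(221 − 3x_E − 2x_A) − 22x_E.
∂π/∂x_E = 199 − 6x_E − 2x_A = 0 ⇒ x_E = 199/6 − (1/3)x_A.
Similarly x_A = 185/6 − (1/3)x_E.
Solving the two reaction functions simultaneously: (1 − (−1/3)(−1/3))x_E = 199/6 − (1/3)·(185/6), so (8/9)x_E = 206/9 and x_E = 25.75.
Then x_A = 185/6 − (1/3)·25.75 = 22.25.
P_E = 221 − 3·25.75 − 2·22.25 = 99.25.
Profit = (99.25 − 22)·25.75 = 1989.1875.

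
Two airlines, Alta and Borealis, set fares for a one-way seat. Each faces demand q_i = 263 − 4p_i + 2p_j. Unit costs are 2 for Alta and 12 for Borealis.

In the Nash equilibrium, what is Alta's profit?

Alta's profit: π = (p_{Alta} − 2)(263 − 4p_{Alta} + 2p_{Borealis}).
∂π/∂p_{Alta} = 271 − 8p_{Alta} + 2p_{Borealis} = 0 ⇒ p_{Alta} = 33.875 + 0.25p_{Borealis}.
Similarly p_{Borealis} = 38.875 + 0.25p_{Alta}.
Solving the two reaction functions simultaneously: (1 − (0.25)(0.25))p_{Alta} = 33.875 + 0.25·38.875, so 0.9375p_{Alta} = 1395/32 and p_{Alta} = 46.5.
Then p_{Borealis} = 38.875 + 0.25·46.5 = 50.5.
q_{Alta} = 263 − 4·46.5 + 2·50.5 = 178.
Profit = (46.5 − 2)·178 = 7921.

7921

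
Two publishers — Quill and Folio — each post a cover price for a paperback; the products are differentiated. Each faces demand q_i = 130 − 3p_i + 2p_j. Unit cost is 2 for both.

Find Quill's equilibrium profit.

3072

Quill's profit: π = (p_{Quill} − 2)(130 − 3p_{Quill} + 2p_{Folio}).
∂π/∂p_{Quill} = 136 − 6p_{Quill} + 2p_{Folio} = 0 ⇒ p_{Quill} = 68/3 + (1/3)p_{Folio}.
Setting p_{Quill} = p_{Folio} in the reaction function: p_{Quill} = 68/3 + (1/3)p_{Quill}, so p_{Quill} = (68/3) / (2/3) = 34.
q_{Quill} = 130 − 3·34 + 2·34 = 96.
Profit = (34 − 2)·96 = 3072.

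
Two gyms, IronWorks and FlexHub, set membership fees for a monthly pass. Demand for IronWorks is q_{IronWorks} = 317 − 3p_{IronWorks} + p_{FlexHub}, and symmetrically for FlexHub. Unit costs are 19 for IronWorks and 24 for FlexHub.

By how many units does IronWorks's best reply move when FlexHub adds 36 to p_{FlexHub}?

IronWorks's profit: π = (p_{IronWorks} − 19)(317 − 3p_{IronWorks} + p_{FlexHub}).
∂π/∂p_{IronWorks} = 374 − 6p_{IronWorks} + p_{FlexHub} = 0 ⇒ p_{IronWorks} = 187/3 + (1/6)p_{FlexHub}.
The reaction-function slope is 1/6, so a 36-unit rise in p_{FlexHub} moves p_{IronWorks} by 1/6 × 36 = 6. IronWorks's best response rises — the actions are strategic complements.

6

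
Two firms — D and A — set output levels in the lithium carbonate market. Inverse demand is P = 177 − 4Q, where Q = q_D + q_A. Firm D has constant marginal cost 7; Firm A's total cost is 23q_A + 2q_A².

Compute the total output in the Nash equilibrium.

Firm D's profit: π = q_D(177 − 4(q_D + q_A)) − 7q_D.
∂π/∂q_D = 170 − 8q_D − 4q_A = 0, so q_D = 21.25 − 0.5q_A.
For A: ∂π/∂q_A = 154 − 12q_A − 4q_D = 0 ⇒ q_A = 77/6 − (1/3)q_D.
Solving the two reaction functions simultaneously: (1 − (−0.5)(−1/3))q_D = 21.25 − 0.5·(77/6), so (5/6)q_D = 89/6 and q_D = 17.8.
Then q_A = 77/6 − (1/3)·17.8 = 6.9.
Total output: 17.8 + 6.9 = 24.7.

24.7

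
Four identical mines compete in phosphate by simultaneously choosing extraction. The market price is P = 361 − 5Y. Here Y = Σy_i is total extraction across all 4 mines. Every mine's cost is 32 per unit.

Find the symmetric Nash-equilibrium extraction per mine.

13.16

A representative mine's profit is π_i = y_i(361 − 5Y) − 32y_i, with Y = y_i + Σ_{j≠i} y_j.
First-order condition: 329 − 10y_i − 5Σ_{j≠i} y_j = 0.
In a symmetric equilibrium every mine chooses the same y, so Σ_{j≠i} y_j = 3y. The condition becomes 329 − 25y = 0, giving y = 329/25 = 13.16.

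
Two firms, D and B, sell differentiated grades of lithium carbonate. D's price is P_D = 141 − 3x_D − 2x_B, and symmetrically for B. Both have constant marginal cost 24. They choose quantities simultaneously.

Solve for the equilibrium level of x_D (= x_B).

14.625

Firm D's profit: π = x_D(141 − 3x_D − 2x_B) − 24x_D.
∂π/∂x_D = 117 − 6x_D − 2x_B = 0 ⇒ x_D = 19.5 − (1/3)x_B.
By symmetry x_B = x_D; substituting into the reaction function, (4/3)x_D = 19.5 and x_D = 14.625.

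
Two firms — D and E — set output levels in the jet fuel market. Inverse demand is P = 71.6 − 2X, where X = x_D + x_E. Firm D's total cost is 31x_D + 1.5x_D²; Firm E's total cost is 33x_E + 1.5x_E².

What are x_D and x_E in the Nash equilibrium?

Firm D's profit: π = x_D(71.6 − 2(x_D + x_E)) − 31x_D − 1.5x_D².
∂π/∂x_D = 40.6 − 7x_D − 2x_E = 0, so x_D = 5.8 − (2/7)x_E.
By the same steps for E: x_E = 193/35 − (2/7)x_D.
Plugging x_E into D's best response: x_D = 5.8 − (2/7)(193/35 − (2/7)x_D) ⇒ (45/49)x_D = 207/49, so x_D = 4.6.
Then x_E = 193/35 − (2/7)·4.6 = 4.2.

4.6, 4.2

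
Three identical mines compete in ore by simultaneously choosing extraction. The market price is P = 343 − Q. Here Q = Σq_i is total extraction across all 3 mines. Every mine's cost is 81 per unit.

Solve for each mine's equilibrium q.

A representative mine's profit is π_i = q_i(343 − Q) − 81q_i, with Q = q_i + Σ_{j≠i} q_j.
First-order condition: 262 − 2q_i − Σ_{j≠i} q_j = 0.
With identical mines, set every q_j = q: then 262 − 2q − 2q = 0, i.e. q = 262/4 = 65.5.

65.5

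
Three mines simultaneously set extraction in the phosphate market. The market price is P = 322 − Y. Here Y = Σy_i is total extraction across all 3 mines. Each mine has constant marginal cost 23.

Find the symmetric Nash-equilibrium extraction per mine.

A representative mine's profit is π_i = y_i(322 − Y) − 23y_i, with Y = y_i + Σ_{j≠i} y_j.
First-order condition: 299 − 2y_i − Σ_{j≠i} y_j = 0.
Imposing symmetry (y_j = y for all j) turns Σ_{j≠i} y_j into 2y, so 299 = 4y and y = 74.75.

74.75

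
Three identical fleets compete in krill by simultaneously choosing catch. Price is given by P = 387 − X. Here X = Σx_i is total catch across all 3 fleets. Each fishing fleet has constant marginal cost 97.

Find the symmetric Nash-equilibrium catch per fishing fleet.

72.5

A representative fishing fleet's profit is π_i = x_i(387 − X) − 97x_i, with X = x_i + Σ_{j≠i} x_j.
First-order condition: 290 − 2x_i − Σ_{j≠i} x_j = 0.
In a symmetric equilibrium every fishing fleet chooses the same x, so Σ_{j≠i} x_j = 2x. The condition becomes 290 − 4x = 0, giving x = 290/4 = 72.5.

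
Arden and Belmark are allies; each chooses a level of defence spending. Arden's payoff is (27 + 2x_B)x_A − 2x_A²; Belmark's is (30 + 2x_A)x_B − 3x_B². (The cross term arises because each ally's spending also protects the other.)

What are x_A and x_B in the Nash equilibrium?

11.1, 8.7

Expanding Arden's payoff: 27x_A + 2x_Bx_A − 2x_A².
∂π/∂x_A = 27 + 2x_B − 4x_A = 0, so x_A = 6.75 + 0.5x_B.
Likewise for Belmark: x_B = 5 + (1/3)x_A.
Solving the two reaction functions simultaneously: (1 − (0.5)(1/3))x_A = 6.75 + 0.5·5, so (5/6)x_A = 9.25 and x_A = 11.1.
Then x_B = 5 + (1/3)·11.1 = 8.7.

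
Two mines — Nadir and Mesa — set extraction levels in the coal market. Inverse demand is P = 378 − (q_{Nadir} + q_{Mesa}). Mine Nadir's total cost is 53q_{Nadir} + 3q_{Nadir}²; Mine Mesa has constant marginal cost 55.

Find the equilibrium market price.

205.6

Mine Nadir's profit: π = q_{Nadir}(378 − (q_{Nadir} + q_{Mesa})) − 53q_{Nadir} − 3q_{Nadir}².
∂π/∂q_{Nadir} = 325 − 8q_{Nadir} − q_{Mesa} = 0, so q_{Nadir} = 40.625 − 0.125q_{Mesa}.
For Mesa: ∂π/∂q_{Mesa} = 323 − 2q_{Mesa} − q_{Nadir} = 0 ⇒ q_{Mesa} = 161.5 − 0.5q_{Nadir}.
Plugging q_{Mesa} into Nadir's best response: q_{Nadir} = 40.625 − 0.125(161.5 − 0.5q_{Nadir}) ⇒ 0.9375q_{Nadir} = 20.4375, so q_{Nadir} = 21.8.
Then q_{Mesa} = 161.5 − 0.5·21.8 = 150.6.
Equilibrium price: P = 378 − 172.4 = 205.6.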